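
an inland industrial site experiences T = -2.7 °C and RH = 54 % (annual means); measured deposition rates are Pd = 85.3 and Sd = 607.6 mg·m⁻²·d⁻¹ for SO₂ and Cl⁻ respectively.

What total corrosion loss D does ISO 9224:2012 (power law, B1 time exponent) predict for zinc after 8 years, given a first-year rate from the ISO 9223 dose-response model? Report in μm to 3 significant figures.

zinc: T≤10 °C ⇒ hinge +0.038·(-2.7−10) = -0.4826
  sulphur-dioxide contribution → 0.6752 μm/a
  chloride contribution → 0.8273 μm/a
  total first-year rate 1.502 μm/a
ISO 9224: D(t) = r_corr · t^b with b = 0.813 (zinc, B1)
  D(8) = 1.502 × 8^0.813 = 1.502 × 5.423 = 8.147 μm

D(8) = 8.15 μm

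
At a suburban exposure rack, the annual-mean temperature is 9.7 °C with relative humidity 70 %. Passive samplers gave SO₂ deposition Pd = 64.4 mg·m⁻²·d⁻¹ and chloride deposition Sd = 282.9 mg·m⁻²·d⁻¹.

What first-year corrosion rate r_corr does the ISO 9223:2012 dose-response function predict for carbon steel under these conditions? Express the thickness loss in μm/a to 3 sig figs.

r_corr = 110 μm/a

carbon steel: T≤10 °C ⇒ hinge +0.150·(9.7−10) = -0.0450
  sulphur-dioxide contribution → 59.85 μm/a
  chloride contribution → 50.16 μm/a
  total first-year rate 110 μm/a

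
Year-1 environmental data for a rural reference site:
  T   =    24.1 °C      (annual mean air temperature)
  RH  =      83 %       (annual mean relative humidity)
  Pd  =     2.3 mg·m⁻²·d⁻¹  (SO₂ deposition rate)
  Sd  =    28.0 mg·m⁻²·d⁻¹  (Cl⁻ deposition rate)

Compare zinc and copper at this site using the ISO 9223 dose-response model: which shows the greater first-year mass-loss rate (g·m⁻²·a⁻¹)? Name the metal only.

zinc: T>10 °C ⇒ hinge -0.071·(24.1−10) = -1.0011
  sulphur-dioxide contribution → 0.3113 μm/a
  chloride contribution → 1.762 μm/a
  ⇒ r_corr(zinc) = 2.073 μm/a
  mass loss = 2.073 μm/a × 7.14 g/cm³ = 14.8 g·m⁻²·a⁻¹
copper: T>10 °C ⇒ hinge -0.080·(24.1−10) = -1.1280
  sulphur-dioxide contribution → 0.2852 μm/a
  chloride contribution → 1.629 μm/a
  ⇒ r_corr(copper) = 1.914 μm/a
  mass loss = 1.914 μm/a × 8.96 g/cm³ = 17.15 g·m⁻²·a⁻¹
Ordering by g·m⁻²·a⁻¹: copper (17.2) > zinc (14.8)

copper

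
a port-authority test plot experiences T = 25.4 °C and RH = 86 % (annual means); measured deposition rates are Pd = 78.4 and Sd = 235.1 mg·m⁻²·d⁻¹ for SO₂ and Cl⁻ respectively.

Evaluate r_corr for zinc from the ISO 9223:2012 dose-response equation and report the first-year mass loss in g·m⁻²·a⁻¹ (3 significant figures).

zinc: temperature factor f = -0.071·(15.4) = -1.0934
  Pd branch = 0.0129·Pd^0.44·e^(0.046·RH+f) = 1.539 μm/a
  Cl⁻ term: 0.0175·235.1^0.57·exp(0.008·86+0.085·25.4) = 6.778
  sum: 1.539 + 6.778 → r_corr = 8.317 μm/a
Convert to mass loss: 8.317 μm/a × 7.14 g/cm³ = 59.38 g·m⁻²·a⁻¹

r_corr = 59.4 g·m⁻²·a⁻¹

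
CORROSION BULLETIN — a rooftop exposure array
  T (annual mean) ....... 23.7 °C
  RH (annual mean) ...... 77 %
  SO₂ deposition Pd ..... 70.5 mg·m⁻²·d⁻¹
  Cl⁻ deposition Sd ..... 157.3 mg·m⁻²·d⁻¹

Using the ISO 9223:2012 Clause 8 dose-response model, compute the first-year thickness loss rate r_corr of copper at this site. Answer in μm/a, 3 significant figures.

r_corr = 2.55 μm/a

copper: temperature factor f = -0.080·(13.7) = -1.0960
  SO₂ term: 0.0053·70.5^0.26·exp(0.059·77-1.0960) = 0.5033
  Cl⁻ term: 0.01025·157.3^0.27·exp(0.036·77+0.049·23.7) = 2.051
  r_corr = 0.5033 + 2.051 = 2.555 μm/a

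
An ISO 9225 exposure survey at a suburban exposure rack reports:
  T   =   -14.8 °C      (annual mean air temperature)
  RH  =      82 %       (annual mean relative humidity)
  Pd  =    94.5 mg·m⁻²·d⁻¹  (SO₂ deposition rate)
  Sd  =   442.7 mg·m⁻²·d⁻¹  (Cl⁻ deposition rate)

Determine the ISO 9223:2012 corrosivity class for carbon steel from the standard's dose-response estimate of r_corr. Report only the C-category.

carbon steel: T≤10 °C ⇒ hinge +0.150·(-14.8−10) = -3.7200
  sulphur-dioxide contribution → 2.354 μm/a
  chloride contribution → 36.92 μm/a
  ⇒ r_corr(carbon steel) = 39.28 μm/a
39.3 μm/a falls in (25, 50] for carbon steel → category C3

C3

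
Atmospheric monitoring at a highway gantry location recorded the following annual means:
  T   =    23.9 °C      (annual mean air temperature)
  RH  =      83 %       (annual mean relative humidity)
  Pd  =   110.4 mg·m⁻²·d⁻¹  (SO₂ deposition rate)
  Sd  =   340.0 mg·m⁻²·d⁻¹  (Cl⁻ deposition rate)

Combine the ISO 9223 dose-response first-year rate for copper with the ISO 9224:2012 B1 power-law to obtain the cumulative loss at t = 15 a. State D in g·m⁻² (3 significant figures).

D(15) = 216 g·m⁻²

copper: T>10 °C ⇒ hinge -0.080·(23.9−10) = -1.1120
  sulphur-dioxide contribution → 0.793 μm/a
  chloride contribution → 3.166 μm/a
  ⇒ r_corr(copper) = 3.959 μm/a
Long-term exponent b (ISO 9224 Table 2, B1) = 0.667
  D(15) = 3.959 × 15^0.667 = 3.959 × 6.088 = 24.1 μm
  Mass loss = 24.1 μm × 8.96 g/cm³ = 215.9 g·m⁻²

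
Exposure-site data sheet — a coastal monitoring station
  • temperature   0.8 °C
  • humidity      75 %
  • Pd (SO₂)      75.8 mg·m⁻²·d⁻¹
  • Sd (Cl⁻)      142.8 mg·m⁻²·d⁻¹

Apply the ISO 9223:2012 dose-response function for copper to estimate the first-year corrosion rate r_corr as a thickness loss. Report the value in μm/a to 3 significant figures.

r_corr = 1.03 μm/a

copper: temperature factor f = +0.126·(-9.2) = -1.1592
  Pd branch = 0.0053·Pd^0.26·e^(0.059·RH+f) = 0.4279 μm/a
  Sd branch = 0.01025·Sd^0.27·e^(0.036·RH+0.049·T) = 0.6055 μm/a
  r_corr = 0.4279 + 0.6055 = 1.033 μm/a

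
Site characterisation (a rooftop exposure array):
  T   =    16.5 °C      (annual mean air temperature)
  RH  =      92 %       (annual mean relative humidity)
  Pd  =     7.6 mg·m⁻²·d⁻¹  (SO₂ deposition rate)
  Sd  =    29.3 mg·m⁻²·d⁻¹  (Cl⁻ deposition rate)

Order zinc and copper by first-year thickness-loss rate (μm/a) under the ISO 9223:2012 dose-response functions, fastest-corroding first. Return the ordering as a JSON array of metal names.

zinc: T>10 °C ⇒ hinge -0.071·(16.5−10) = -0.4615
  sulphur-dioxide contribution → 1.367 μm/a
  chloride contribution → 1.018 μm/a
  ⇒ r_corr(zinc) = 2.385 μm/a
copper: temperature factor f = -0.080·(6.5) = -0.5200
  sulphur-dioxide contribution → 1.216 μm/a
  chloride contribution → 1.571 μm/a
  total first-year rate 2.787 μm/a
Ordering by μm/a: copper (2.79) > zinc (2.38)

["copper", "zinc"]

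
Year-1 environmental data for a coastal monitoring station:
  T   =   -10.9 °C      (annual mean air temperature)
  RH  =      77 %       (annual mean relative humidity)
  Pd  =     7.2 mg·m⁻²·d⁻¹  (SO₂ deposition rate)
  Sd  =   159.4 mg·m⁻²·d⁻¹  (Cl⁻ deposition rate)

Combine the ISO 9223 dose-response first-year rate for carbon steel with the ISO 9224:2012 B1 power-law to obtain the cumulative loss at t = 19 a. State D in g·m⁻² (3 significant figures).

D(19) = 748 g·m⁻²

carbon steel: T≤10 °C ⇒ hinge +0.150·(-10.9−10) = -3.1350
  Pd branch = 1.77·Pd^0.52·e^(0.02·RH+f) = 1.003 μm/a
  Cl⁻ term: 0.102·159.4^0.62·exp(0.033·77+0.04·-10.9) = 19.42
  sum: 1.003 + 19.42 → r_corr = 20.43 μm/a
ISO 9224: D(t) = r_corr · t^b with b = 0.523 (carbon steel, B1)
  D(19) = 20.43 × 19^0.523 = 20.43 × 4.664 = 95.27 μm
  Mass loss = 95.27 μm × 7.85 g/cm³ = 747.9 g·m⁻²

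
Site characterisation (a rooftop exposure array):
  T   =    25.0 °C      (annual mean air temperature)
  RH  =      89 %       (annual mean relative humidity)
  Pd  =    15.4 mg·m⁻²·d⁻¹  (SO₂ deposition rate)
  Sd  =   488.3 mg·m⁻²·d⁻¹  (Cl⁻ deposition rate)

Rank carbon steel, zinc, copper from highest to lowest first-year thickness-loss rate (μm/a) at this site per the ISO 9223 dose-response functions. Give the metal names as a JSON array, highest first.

carbon steel: T>10 °C ⇒ hinge -0.054·(25.0−10) = -0.8100
  SO₂ term: 1.77·15.4^0.52·exp(0.02·89-0.8100) = 19.35
  Sd branch = 0.102·Sd^0.62·e^(0.033·RH+0.04·T) = 242.9 μm/a
  r_corr = 19.35 + 242.9 = 262.2 μm/a
zinc: T>10 °C ⇒ hinge -0.071·(25.0−10) = -1.0650
  SO₂ term: 0.0129·15.4^0.44·exp(0.046·89-1.0650) = 0.8883
  Sd branch = 0.0175·Sd^0.57·e^(0.008·RH+0.085·T) = 10.18 μm/a
  r_corr = 0.8883 + 10.18 = 11.07 μm/a
copper: T>10 °C ⇒ hinge -0.080·(25.0−10) = -1.2000
  SO₂ term: 0.0053·15.4^0.26·exp(0.059·89-1.2000) = 0.62
  Cl⁻ term: 0.01025·488.3^0.27·exp(0.036·89+0.049·25.0) = 4.573
  r_corr = 0.62 + 4.573 = 5.193 μm/a
Ordering by μm/a: carbon steel (262) > zinc (11.1) > copper (5.19)

["carbon steel", "zinc", "copper"]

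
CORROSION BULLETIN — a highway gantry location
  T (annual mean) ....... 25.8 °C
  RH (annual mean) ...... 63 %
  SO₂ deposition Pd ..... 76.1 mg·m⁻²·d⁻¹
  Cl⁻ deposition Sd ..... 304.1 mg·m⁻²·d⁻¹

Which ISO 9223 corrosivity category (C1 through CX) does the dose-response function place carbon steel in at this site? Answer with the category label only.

carbon steel: f(T) = -0.054·(T−10) [T>10 °C] = -0.8532
  SO₂ term: 1.77·76.1^0.52·exp(0.02·63-0.8532) = 25.29
  Cl⁻ term: 0.102·304.1^0.62·exp(0.033·63+0.04·25.8) = 79.28
  sum: 25.29 + 79.28 → r_corr = 104.6 μm/a
Category bounds: 80…200 μm/a bracket r_corr ⇒ C5

C5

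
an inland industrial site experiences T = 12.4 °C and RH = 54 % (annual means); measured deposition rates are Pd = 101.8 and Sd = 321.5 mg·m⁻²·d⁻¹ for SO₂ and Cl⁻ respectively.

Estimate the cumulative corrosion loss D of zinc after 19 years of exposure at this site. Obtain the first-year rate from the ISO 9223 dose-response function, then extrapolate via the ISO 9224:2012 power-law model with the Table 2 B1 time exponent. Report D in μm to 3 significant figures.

D(19) = 33.7 μm

zinc: T>10 °C ⇒ hinge -0.071·(12.4−10) = -0.1704
  SO₂ term: 0.0129·101.8^0.44·exp(0.046·54-0.1704) = 0.9972
  Sd branch = 0.0175·Sd^0.57·e^(0.008·RH+0.085·T) = 2.077 μm/a
  r_corr = 0.9972 + 2.077 = 3.074 μm/a
Power-law: D(19) = r_corr · 19^0.813
  D(19) = 3.074 × 19^0.813 = 3.074 × 10.96 = 33.68 μm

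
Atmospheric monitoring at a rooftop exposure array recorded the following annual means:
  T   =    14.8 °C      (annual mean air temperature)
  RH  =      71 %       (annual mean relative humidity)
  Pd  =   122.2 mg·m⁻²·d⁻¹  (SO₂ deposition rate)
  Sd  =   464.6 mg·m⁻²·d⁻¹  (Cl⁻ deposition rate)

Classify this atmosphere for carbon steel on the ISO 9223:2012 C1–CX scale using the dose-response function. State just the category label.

C5

carbon steel: f(T) = -0.054·(T−10) [T>10 °C] = -0.2592
  Pd branch = 1.77·Pd^0.52·e^(0.02·RH+f) = 68.77 μm/a
  Sd branch = 0.102·Sd^0.62·e^(0.033·RH+0.04·T) = 86.47 μm/a
  sum: 68.77 + 86.47 → r_corr = 155.2 μm/a
Category bounds: 80…200 μm/a bracket r_corr ⇒ C5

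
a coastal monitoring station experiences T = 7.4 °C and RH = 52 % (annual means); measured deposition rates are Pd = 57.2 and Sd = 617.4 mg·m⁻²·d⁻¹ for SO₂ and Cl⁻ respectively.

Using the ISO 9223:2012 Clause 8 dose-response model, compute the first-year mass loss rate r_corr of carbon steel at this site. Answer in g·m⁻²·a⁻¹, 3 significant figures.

carbon steel: f(T) = +0.150·(T−10) [T≤10 °C] = -0.3900
  SO₂ term: 1.77·57.2^0.52·exp(0.02·52-0.3900) = 27.8
  Sd branch = 0.102·Sd^0.62·e^(0.033·RH+0.04·T) = 40.98 μm/a
  r_corr = 27.8 + 40.98 = 68.78 μm/a
Convert to mass loss: 68.78 μm/a × 7.85 g/cm³ = 539.9 g·m⁻²·a⁻¹

r_corr = 540 g·m⁻²·a⁻¹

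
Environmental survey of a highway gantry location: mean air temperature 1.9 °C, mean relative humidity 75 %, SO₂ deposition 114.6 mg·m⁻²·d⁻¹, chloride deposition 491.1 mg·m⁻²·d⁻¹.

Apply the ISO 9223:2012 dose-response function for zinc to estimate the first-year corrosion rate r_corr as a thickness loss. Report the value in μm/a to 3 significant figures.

r_corr = 3.69 μm/a

zinc: temperature factor f = +0.038·(-8.1) = -0.3078
  Pd branch = 0.0129·Pd^0.44·e^(0.046·RH+f) = 2.406 μm/a
  Cl⁻ term: 0.0175·491.1^0.57·exp(0.008·75+0.085·1.9) = 1.282
  r_corr = 2.406 + 1.282 = 3.687 μm/a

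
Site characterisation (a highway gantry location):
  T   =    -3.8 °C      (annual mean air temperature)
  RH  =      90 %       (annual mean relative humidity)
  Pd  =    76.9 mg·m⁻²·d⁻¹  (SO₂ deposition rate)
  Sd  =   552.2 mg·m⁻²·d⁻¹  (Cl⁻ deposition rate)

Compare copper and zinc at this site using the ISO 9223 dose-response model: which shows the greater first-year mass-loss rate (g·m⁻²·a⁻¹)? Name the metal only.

copper: f(T) = +0.126·(T−10) [T≤10 °C] = -1.7388
  SO₂ term: 0.0053·76.9^0.26·exp(0.059·90-1.7388) = 0.5829
  Sd branch = 0.01025·Sd^0.27·e^(0.036·RH+0.049·T) = 1.195 μm/a
  sum: 0.5829 + 1.195 → r_corr = 1.778 μm/a
  mass loss = 1.778 μm/a × 8.96 g/cm³ = 15.93 g·m⁻²·a⁻¹
zinc: f(T) = +0.038·(T−10) [T≤10 °C] = -0.5244
  Pd branch = 0.0129·Pd^0.44·e^(0.046·RH+f) = 3.241 μm/a
  Cl⁻ term: 0.0175·552.2^0.57·exp(0.008·90+0.085·-3.8) = 0.9516
  r_corr = 3.241 + 0.9516 = 4.192 μm/a
  mass loss = 4.192 μm/a × 7.14 g/cm³ = 29.93 g·m⁻²·a⁻¹
Ordering by g·m⁻²·a⁻¹: zinc (29.9) > copper (15.9)

zinc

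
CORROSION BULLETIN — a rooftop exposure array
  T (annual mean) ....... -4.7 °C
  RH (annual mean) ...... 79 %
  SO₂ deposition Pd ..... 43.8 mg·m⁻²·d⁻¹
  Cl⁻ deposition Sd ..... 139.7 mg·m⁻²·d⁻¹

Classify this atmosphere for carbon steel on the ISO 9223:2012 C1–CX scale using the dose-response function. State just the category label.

C3

carbon steel: f(T) = +0.150·(T−10) [T≤10 °C] = -2.2050
  sulphur-dioxide contribution → 6.762 μm/a
  chloride contribution → 24.5 μm/a
  ⇒ r_corr(carbon steel) = 31.26 μm/a
ISO 9223 Table 2 (carbon steel): 25 < 31.3 ≤ 50 μm/a ⇒ C3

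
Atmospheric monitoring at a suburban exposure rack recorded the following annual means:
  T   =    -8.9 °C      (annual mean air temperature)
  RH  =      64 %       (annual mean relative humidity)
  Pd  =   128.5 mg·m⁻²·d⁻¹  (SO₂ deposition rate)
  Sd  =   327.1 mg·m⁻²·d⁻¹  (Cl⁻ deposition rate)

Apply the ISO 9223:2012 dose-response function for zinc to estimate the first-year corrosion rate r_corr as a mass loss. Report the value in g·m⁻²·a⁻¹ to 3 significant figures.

zinc: T≤10 °C ⇒ hinge +0.038·(-8.9−10) = -0.7182
  SO₂ term: 0.0129·128.5^0.44·exp(0.046·64-0.7182) = 1.012
  Cl⁻ term: 0.0175·327.1^0.57·exp(0.008·64+0.085·-8.9) = 0.3717
  r_corr = 1.012 + 0.3717 = 1.384 μm/a
Convert to mass loss: 1.384 μm/a × 7.14 g/cm³ = 9.879 g·m⁻²·a⁻¹

r_corr = 9.88 g·m⁻²·a⁻¹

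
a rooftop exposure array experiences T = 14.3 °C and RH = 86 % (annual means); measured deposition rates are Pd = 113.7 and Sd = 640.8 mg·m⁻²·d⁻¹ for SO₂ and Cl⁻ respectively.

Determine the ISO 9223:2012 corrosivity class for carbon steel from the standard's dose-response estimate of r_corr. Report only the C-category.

CX

carbon steel: T>10 °C ⇒ hinge -0.054·(14.3−10) = -0.2322
  SO₂ term: 1.77·113.7^0.52·exp(0.02·86-0.2322) = 91.86
  Sd branch = 0.102·Sd^0.62·e^(0.033·RH+0.04·T) = 169.7 μm/a
  r_corr = 91.86 + 169.7 = 261.6 μm/a
ISO 9223 Table 2 (carbon steel): 200 < 262 ≤ 700 μm/a ⇒ CX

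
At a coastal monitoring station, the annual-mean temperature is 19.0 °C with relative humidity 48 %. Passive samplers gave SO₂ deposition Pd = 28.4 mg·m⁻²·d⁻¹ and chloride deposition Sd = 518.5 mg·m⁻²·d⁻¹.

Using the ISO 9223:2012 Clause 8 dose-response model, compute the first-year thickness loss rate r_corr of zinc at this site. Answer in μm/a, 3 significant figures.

r_corr = 4.83 μm/a

zinc: f(T) = -0.071·(T−10) [T>10 °C] = -0.6390
  Pd branch = 0.0129·Pd^0.44·e^(0.046·RH+f) = 0.2701 μm/a
  Sd branch = 0.0175·Sd^0.57·e^(0.008·RH+0.085·T) = 4.556 μm/a
  r_corr = 0.2701 + 4.556 = 4.826 μm/a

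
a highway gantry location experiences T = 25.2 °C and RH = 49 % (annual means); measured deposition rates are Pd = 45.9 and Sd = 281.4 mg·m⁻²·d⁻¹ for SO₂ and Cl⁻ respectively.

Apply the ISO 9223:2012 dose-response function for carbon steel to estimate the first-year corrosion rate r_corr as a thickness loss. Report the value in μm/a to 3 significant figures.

r_corr = 61.7 μm/a

carbon steel: f(T) = -0.054·(T−10) [T>10 °C] = -0.8208
  sulphur-dioxide contribution → 15.18 μm/a
  chloride contribution → 46.47 μm/a
  total first-year rate 61.65 μm/a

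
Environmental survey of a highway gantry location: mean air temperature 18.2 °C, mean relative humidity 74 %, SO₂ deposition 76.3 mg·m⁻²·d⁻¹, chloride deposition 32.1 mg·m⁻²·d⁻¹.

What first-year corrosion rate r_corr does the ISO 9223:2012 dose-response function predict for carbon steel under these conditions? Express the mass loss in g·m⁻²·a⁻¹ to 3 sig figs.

carbon steel: T>10 °C ⇒ hinge -0.054·(18.2−10) = -0.4428
  Pd branch = 1.77·Pd^0.52·e^(0.02·RH+f) = 47.57 μm/a
  Sd branch = 0.102·Sd^0.62·e^(0.033·RH+0.04·T) = 20.86 μm/a
  r_corr = 47.57 + 20.86 = 68.43 μm/a
Convert to mass loss: 68.43 μm/a × 7.85 g/cm³ = 537.2 g·m⁻²·a⁻¹

r_corr = 537 g·m⁻²·a⁻¹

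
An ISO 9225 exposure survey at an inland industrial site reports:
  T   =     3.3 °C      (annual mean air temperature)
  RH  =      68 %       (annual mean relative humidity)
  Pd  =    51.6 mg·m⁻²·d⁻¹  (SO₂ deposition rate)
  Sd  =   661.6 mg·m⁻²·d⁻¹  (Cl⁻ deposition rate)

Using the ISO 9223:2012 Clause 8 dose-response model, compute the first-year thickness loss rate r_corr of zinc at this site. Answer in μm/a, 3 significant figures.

r_corr = 2.91 μm/a

zinc: T≤10 °C ⇒ hinge +0.038·(3.3−10) = -0.2546
  SO₂ term: 0.0129·51.6^0.44·exp(0.046·68-0.2546) = 1.294
  Cl⁻ term: 0.0175·661.6^0.57·exp(0.008·68+0.085·3.3) = 1.618
  sum: 1.294 + 1.618 → r_corr = 2.912 μm/a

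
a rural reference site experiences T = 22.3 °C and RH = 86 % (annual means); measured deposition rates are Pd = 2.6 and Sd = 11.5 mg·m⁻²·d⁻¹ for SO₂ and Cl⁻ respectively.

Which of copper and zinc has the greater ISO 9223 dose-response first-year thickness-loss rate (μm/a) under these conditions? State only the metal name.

copper: f(T) = -0.080·(T−10) [T>10 °C] = -0.9840
  sulphur-dioxide contribution → 0.4059 μm/a
  chloride contribution → 1.307 μm/a
  ⇒ r_corr(copper) = 1.713 μm/a
zinc: T>10 °C ⇒ hinge -0.071·(22.3−10) = -0.8733
  sulphur-dioxide contribution → 0.4285 μm/a
  chloride contribution → 0.9325 μm/a
  ⇒ r_corr(zinc) = 1.361 μm/a
Ordering by μm/a: copper (1.71) > zinc (1.36)

copper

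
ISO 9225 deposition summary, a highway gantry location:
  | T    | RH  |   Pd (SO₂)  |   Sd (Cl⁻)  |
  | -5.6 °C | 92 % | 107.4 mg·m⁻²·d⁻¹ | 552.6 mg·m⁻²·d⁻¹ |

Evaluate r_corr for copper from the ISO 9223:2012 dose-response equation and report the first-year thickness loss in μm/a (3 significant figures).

copper: f(T) = +0.126·(T−10) [T≤10 °C] = -1.9656
  SO₂ term: 0.0053·107.4^0.26·exp(0.059·92-1.9656) = 0.5702
  Cl⁻ term: 0.01025·552.6^0.27·exp(0.036·92+0.049·-5.6) = 1.176
  sum: 0.5702 + 1.176 → r_corr = 1.746 μm/a

r_corr = 1.75 μm/a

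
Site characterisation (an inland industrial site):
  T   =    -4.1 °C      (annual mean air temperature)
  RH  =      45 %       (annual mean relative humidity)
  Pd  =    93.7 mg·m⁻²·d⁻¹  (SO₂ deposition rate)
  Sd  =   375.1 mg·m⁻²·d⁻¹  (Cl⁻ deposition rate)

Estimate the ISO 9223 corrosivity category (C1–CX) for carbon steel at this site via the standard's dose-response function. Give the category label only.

C2

carbon steel: temperature factor f = +0.150·(-14.1) = -2.1150
  sulphur-dioxide contribution → 5.567 μm/a
  chloride contribution → 15.08 μm/a
  total first-year rate 20.64 μm/a
Category bounds: 1.3…25 μm/a bracket r_corr ⇒ C2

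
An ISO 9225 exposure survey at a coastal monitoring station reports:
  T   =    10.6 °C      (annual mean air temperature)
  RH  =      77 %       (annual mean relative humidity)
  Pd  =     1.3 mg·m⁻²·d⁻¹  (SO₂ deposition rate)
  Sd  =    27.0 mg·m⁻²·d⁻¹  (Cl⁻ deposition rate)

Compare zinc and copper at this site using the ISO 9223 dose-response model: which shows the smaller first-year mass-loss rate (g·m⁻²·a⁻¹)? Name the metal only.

zinc: f(T) = -0.071·(T−10) [T>10 °C] = -0.0426
  sulphur-dioxide contribution → 0.4792 μm/a
  chloride contribution → 0.5221 μm/a
  total first-year rate 1.001 μm/a
  mass loss = 1.001 μm/a × 7.14 g/cm³ = 7.149 g·m⁻²·a⁻¹
copper: f(T) = -0.080·(T−10) [T>10 °C] = -0.0480
  sulphur-dioxide contribution → 0.5082 μm/a
  chloride contribution → 0.6709 μm/a
  ⇒ r_corr(copper) = 1.179 μm/a
  mass loss = 1.179 μm/a × 8.96 g/cm³ = 10.56 g·m⁻²·a⁻¹
Ordering by g·m⁻²·a⁻¹: copper (10.6) > zinc (7.15)

zinc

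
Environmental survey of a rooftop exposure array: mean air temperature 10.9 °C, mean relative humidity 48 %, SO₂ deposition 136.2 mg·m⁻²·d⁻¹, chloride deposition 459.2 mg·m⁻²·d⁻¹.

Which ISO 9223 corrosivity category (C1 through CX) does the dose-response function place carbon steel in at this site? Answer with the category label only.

C5

carbon steel: T>10 °C ⇒ hinge -0.054·(10.9−10) = -0.0486
  SO₂ term: 1.77·136.2^0.52·exp(0.02·48-0.0486) = 56.7
  Sd branch = 0.102·Sd^0.62·e^(0.033·RH+0.04·T) = 34.38 μm/a
  sum: 56.7 + 34.38 → r_corr = 91.08 μm/a
ISO 9223 Table 2 (carbon steel): 80 < 91.1 ≤ 200 μm/a ⇒ C5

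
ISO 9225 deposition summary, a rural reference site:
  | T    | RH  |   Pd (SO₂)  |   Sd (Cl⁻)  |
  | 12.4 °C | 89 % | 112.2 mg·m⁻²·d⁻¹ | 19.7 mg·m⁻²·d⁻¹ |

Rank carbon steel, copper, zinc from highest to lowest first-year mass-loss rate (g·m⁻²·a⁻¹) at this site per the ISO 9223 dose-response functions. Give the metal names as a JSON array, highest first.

["carbon steel", "zinc", "copper"]

carbon steel: T>10 °C ⇒ hinge -0.054·(12.4−10) = -0.1296
  Pd branch = 1.77·Pd^0.52·e^(0.02·RH+f) = 107.3 μm/a
  Cl⁻ term: 0.102·19.7^0.62·exp(0.033·89+0.04·12.4) = 20.05
  r_corr = 107.3 + 20.05 = 127.4 μm/a
  mass loss = 127.4 μm/a × 7.85 g/cm³ = 999.9 g·m⁻²·a⁻¹
copper: temperature factor f = -0.080·(2.4) = -0.1920
  Pd branch = 0.0053·Pd^0.26·e^(0.059·RH+f) = 2.847 μm/a
  Cl⁻ term: 0.01025·19.7^0.27·exp(0.036·89+0.049·12.4) = 1.037
  sum: 2.847 + 1.037 → r_corr = 3.883 μm/a
  mass loss = 3.883 μm/a × 8.96 g/cm³ = 34.8 g·m⁻²·a⁻¹
zinc: T>10 °C ⇒ hinge -0.071·(12.4−10) = -0.1704
  Pd branch = 0.0129·Pd^0.44·e^(0.046·RH+f) = 5.207 μm/a
  Sd branch = 0.0175·Sd^0.57·e^(0.008·RH+0.085·T) = 0.5596 μm/a
  r_corr = 5.207 + 0.5596 = 5.767 μm/a
  mass loss = 5.767 μm/a × 7.14 g/cm³ = 41.17 g·m⁻²·a⁻¹
Ordering by g·m⁻²·a⁻¹: carbon steel (1000) > zinc (41.2) > copper (34.8)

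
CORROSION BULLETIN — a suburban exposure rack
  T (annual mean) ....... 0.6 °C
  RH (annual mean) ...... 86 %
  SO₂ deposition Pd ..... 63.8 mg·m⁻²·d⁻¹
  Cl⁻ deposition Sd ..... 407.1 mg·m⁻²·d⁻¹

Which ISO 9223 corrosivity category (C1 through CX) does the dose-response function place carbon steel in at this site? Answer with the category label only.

C5

carbon steel: T≤10 °C ⇒ hinge +0.150·(0.6−10) = -1.4100
  sulphur-dioxide contribution → 20.95 μm/a
  chloride contribution → 74.06 μm/a
  ⇒ r_corr(carbon steel) = 95 μm/a
ISO 9223 Table 2 (carbon steel): 80 < 95 ≤ 200 μm/a ⇒ C5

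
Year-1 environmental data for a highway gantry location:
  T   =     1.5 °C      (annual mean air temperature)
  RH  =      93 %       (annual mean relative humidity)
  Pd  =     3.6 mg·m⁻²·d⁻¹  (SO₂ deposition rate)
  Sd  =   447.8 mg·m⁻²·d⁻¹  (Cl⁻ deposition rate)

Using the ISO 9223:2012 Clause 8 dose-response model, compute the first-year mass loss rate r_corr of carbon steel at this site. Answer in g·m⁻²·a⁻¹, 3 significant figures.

r_corr = 854 g·m⁻²·a⁻¹

carbon steel: f(T) = +0.150·(T−10) [T≤10 °C] = -1.2750
  SO₂ term: 1.77·3.6^0.52·exp(0.02·93-1.2750) = 6.185
  Sd branch = 0.102·Sd^0.62·e^(0.033·RH+0.04·T) = 102.6 μm/a
  sum: 6.185 + 102.6 → r_corr = 108.8 μm/a
Convert to mass loss: 108.8 μm/a × 7.85 g/cm³ = 854 g·m⁻²·a⁻¹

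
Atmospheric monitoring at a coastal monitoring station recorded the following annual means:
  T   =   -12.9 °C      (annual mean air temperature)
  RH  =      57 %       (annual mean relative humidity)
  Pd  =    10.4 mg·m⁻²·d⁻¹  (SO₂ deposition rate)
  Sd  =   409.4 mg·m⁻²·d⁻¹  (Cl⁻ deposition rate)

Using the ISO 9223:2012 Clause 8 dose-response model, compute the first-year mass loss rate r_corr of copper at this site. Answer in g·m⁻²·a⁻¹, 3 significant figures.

r_corr = 2.07 g·m⁻²·a⁻¹

copper: f(T) = +0.126·(T−10) [T≤10 °C] = -2.8854
  SO₂ term: 0.0053·10.4^0.26·exp(0.059·57-2.8854) = 0.01571
  Cl⁻ term: 0.01025·409.4^0.27·exp(0.036·57+0.049·-12.9) = 0.2151
  r_corr = 0.01571 + 0.2151 = 0.2308 μm/a
Convert to mass loss: 0.2308 μm/a × 8.96 g/cm³ = 2.068 g·m⁻²·a⁻¹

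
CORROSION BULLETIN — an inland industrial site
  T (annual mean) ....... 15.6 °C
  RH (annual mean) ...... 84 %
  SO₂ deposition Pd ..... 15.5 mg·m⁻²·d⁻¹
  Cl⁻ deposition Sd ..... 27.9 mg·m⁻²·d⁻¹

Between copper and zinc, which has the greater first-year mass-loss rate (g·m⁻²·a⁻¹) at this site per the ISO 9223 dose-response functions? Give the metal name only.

copper: f(T) = -0.080·(T−10) [T>10 °C] = -0.4480
  Pd branch = 0.0053·Pd^0.26·e^(0.059·RH+f) = 0.9808 μm/a
  Sd branch = 0.01025·Sd^0.27·e^(0.036·RH+0.049·T) = 1.113 μm/a
  sum: 0.9808 + 1.113 → r_corr = 2.093 μm/a
  mass loss = 2.093 μm/a × 8.96 g/cm³ = 18.76 g·m⁻²·a⁻¹
zinc: f(T) = -0.071·(T−10) [T>10 °C] = -0.3976
  SO₂ term: 0.0129·15.5^0.44·exp(0.046·84-0.3976) = 1.38
  Sd branch = 0.0175·Sd^0.57·e^(0.008·RH+0.085·T) = 0.8605 μm/a
  sum: 1.38 + 0.8605 → r_corr = 2.24 μm/a
  mass loss = 2.24 μm/a × 7.14 g/cm³ = 15.99 g·m⁻²·a⁻¹
Ordering by g·m⁻²·a⁻¹: copper (18.8) > zinc (16)

copper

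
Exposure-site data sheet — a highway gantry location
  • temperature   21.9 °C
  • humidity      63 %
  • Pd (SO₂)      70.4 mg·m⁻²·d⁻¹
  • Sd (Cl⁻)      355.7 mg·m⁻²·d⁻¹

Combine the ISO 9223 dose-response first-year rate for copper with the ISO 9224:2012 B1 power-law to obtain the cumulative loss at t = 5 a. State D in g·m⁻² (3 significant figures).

D(5) = 43.7 g·m⁻²

copper: T>10 °C ⇒ hinge -0.080·(21.9−10) = -0.9520
  Pd branch = 0.0053·Pd^0.26·e^(0.059·RH+f) = 0.2544 μm/a
  Sd branch = 0.01025·Sd^0.27·e^(0.036·RH+0.049·T) = 1.414 μm/a
  r_corr = 0.2544 + 1.414 = 1.669 μm/a
Long-term exponent b (ISO 9224 Table 2, B1) = 0.667
  D(5) = 1.669 × 5^0.667 = 1.669 × 2.926 = 4.882 μm
  Mass loss = 4.882 μm × 8.96 g/cm³ = 43.74 g·m⁻²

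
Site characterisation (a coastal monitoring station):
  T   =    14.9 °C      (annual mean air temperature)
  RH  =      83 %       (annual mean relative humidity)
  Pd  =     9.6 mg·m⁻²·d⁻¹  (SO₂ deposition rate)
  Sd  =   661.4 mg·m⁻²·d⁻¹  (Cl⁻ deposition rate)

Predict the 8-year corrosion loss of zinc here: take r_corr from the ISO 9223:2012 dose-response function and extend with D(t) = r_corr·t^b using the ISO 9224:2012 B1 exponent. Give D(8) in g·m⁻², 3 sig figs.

zinc: temperature factor f = -0.071·(4.9) = -0.3479
  sulphur-dioxide contribution → 1.122 μm/a
  chloride contribution → 4.888 μm/a
  total first-year rate 6.009 μm/a
Long-term exponent b (ISO 9224 Table 2, B1) = 0.813
  D(8) = 6.009 × 8^0.813 = 6.009 × 5.423 = 32.59 μm
  Mass loss = 32.59 μm × 7.14 g/cm³ = 232.7 g·m⁻²

D(8) = 233 g·m⁻²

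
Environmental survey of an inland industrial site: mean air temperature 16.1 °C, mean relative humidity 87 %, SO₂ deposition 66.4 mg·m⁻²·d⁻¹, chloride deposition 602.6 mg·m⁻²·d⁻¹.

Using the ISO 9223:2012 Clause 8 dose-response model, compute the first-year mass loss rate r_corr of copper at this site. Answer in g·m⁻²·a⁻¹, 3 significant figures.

copper: T>10 °C ⇒ hinge -0.080·(16.1−10) = -0.4880
  SO₂ term: 0.0053·66.4^0.26·exp(0.059·87-0.4880) = 1.642
  Cl⁻ term: 0.01025·602.6^0.27·exp(0.036·87+0.049·16.1) = 2.912
  r_corr = 1.642 + 2.912 = 4.554 μm/a
Convert to mass loss: 4.554 μm/a × 8.96 g/cm³ = 40.8 g·m⁻²·a⁻¹

r_corr = 40.8 g·m⁻²·a⁻¹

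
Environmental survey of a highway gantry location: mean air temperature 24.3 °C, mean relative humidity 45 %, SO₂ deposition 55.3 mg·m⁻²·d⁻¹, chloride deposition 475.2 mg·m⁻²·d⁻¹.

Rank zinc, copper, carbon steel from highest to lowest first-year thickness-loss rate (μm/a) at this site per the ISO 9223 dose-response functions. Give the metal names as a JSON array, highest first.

["carbon steel", "zinc", "copper"]

zinc: f(T) = -0.071·(T−10) [T>10 °C] = -1.0153
  Pd branch = 0.0129·Pd^0.44·e^(0.046·RH+f) = 0.2165 μm/a
  Cl⁻ term: 0.0175·475.2^0.57·exp(0.008·45+0.085·24.3) = 6.641
  sum: 0.2165 + 6.641 → r_corr = 6.858 μm/a
copper: temperature factor f = -0.080·(14.3) = -1.1440
  SO₂ term: 0.0053·55.3^0.26·exp(0.059·45-1.1440) = 0.06817
  Sd branch = 0.01025·Sd^0.27·e^(0.036·RH+0.049·T) = 0.8998 μm/a
  r_corr = 0.06817 + 0.8998 = 0.968 μm/a
carbon steel: f(T) = -0.054·(T−10) [T>10 °C] = -0.7722
  Pd branch = 1.77·Pd^0.52·e^(0.02·RH+f) = 16.21 μm/a
  Cl⁻ term: 0.102·475.2^0.62·exp(0.033·45+0.04·24.3) = 54.37
  sum: 16.21 + 54.37 → r_corr = 70.57 μm/a
Ordering by μm/a: carbon steel (70.6) > zinc (6.86) > copper (0.968)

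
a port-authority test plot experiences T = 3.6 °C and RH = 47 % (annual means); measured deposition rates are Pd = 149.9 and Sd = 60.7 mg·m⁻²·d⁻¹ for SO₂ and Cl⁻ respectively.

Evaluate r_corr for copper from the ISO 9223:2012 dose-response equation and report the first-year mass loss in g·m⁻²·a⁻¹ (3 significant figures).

r_corr = 3.05 g·m⁻²·a⁻¹

copper: f(T) = +0.126·(T−10) [T≤10 °C] = -0.8064
  Pd branch = 0.0053·Pd^0.26·e^(0.059·RH+f) = 0.1393 μm/a
  Cl⁻ term: 0.01025·60.7^0.27·exp(0.036·47+0.049·3.6) = 0.2012
  sum: 0.1393 + 0.2012 → r_corr = 0.3405 μm/a
Convert to mass loss: 0.3405 μm/a × 8.96 g/cm³ = 3.051 g·m⁻²·a⁻¹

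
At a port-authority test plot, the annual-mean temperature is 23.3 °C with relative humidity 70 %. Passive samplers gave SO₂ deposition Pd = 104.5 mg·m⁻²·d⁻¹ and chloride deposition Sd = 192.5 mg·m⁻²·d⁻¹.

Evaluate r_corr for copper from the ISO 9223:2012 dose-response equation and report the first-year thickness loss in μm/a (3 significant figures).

copper: f(T) = -0.080·(T−10) [T>10 °C] = -1.0640
  SO₂ term: 0.0053·104.5^0.26·exp(0.059·70-1.0640) = 0.3809
  Sd branch = 0.01025·Sd^0.27·e^(0.036·RH+0.049·T) = 1.651 μm/a
  r_corr = 0.3809 + 1.651 = 2.032 μm/a

r_corr = 2.03 μm/a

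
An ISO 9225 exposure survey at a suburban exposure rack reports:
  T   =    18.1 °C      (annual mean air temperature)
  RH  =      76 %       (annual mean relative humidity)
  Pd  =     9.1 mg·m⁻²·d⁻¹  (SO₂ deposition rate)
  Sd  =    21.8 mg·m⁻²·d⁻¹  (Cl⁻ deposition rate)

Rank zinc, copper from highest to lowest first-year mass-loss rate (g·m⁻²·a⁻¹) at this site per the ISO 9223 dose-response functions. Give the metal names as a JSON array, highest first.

["copper", "zinc"]

zinc: T>10 °C ⇒ hinge -0.071·(18.1−10) = -0.5751
  Pd branch = 0.0129·Pd^0.44·e^(0.046·RH+f) = 0.6326 μm/a
  Sd branch = 0.0175·Sd^0.57·e^(0.008·RH+0.085·T) = 0.8673 μm/a
  sum: 0.6326 + 0.8673 → r_corr = 1.5 μm/a
  mass loss = 1.5 μm/a × 7.14 g/cm³ = 10.71 g·m⁻²·a⁻¹
copper: temperature factor f = -0.080·(8.1) = -0.6480
  SO₂ term: 0.0053·9.1^0.26·exp(0.059·76-0.6480) = 0.4361
  Sd branch = 0.01025·Sd^0.27·e^(0.036·RH+0.049·T) = 0.8821 μm/a
  sum: 0.4361 + 0.8821 → r_corr = 1.318 μm/a
  mass loss = 1.318 μm/a × 8.96 g/cm³ = 11.81 g·m⁻²·a⁻¹
Ordering by g·m⁻²·a⁻¹: copper (11.8) > zinc (10.7)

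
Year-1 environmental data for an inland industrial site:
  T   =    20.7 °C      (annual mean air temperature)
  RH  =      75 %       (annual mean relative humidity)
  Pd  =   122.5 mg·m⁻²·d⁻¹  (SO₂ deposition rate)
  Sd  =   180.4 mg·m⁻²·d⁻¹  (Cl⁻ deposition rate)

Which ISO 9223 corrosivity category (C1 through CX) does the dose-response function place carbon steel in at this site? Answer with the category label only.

carbon steel: T>10 °C ⇒ hinge -0.054·(20.7−10) = -0.5778
  SO₂ term: 1.77·122.5^0.52·exp(0.02·75-0.5778) = 54.24
  Cl⁻ term: 0.102·180.4^0.62·exp(0.033·75+0.04·20.7) = 69.49
  r_corr = 54.24 + 69.49 = 123.7 μm/a
ISO 9223 Table 2 (carbon steel): 80 < 124 ≤ 200 μm/a ⇒ C5

C5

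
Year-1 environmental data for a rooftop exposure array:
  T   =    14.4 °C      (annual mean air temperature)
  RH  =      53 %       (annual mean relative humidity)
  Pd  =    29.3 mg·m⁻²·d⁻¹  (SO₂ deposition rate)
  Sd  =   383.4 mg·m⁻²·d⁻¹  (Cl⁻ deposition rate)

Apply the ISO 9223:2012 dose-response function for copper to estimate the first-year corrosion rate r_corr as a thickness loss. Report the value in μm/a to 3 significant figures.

copper: T>10 °C ⇒ hinge -0.080·(14.4−10) = -0.3520
  SO₂ term: 0.0053·29.3^0.26·exp(0.059·53-0.3520) = 0.2046
  Cl⁻ term: 0.01025·383.4^0.27·exp(0.036·53+0.049·14.4) = 0.6972
  r_corr = 0.2046 + 0.6972 = 0.9018 μm/a

r_corr = 0.902 μm/a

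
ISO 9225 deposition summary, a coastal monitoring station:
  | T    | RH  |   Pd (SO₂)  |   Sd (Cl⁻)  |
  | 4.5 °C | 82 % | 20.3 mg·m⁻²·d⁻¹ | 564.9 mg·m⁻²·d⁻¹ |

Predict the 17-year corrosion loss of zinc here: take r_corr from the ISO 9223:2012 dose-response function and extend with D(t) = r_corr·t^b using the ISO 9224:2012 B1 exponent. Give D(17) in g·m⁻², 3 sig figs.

D(17) = 253 g·m⁻²

zinc: temperature factor f = +0.038·(-5.5) = -0.2090
  SO₂ term: 0.0129·20.3^0.44·exp(0.046·82-0.2090) = 1.711
  Sd branch = 0.0175·Sd^0.57·e^(0.008·RH+0.085·T) = 1.831 μm/a
  sum: 1.711 + 1.831 → r_corr = 3.542 μm/a
ISO 9224: D(t) = r_corr · t^b with b = 0.813 (zinc, B1)
  D(17) = 3.542 × 17^0.813 = 3.542 × 10.01 = 35.45 μm
  Mass loss = 35.45 μm × 7.14 g/cm³ = 253.1 g·m⁻²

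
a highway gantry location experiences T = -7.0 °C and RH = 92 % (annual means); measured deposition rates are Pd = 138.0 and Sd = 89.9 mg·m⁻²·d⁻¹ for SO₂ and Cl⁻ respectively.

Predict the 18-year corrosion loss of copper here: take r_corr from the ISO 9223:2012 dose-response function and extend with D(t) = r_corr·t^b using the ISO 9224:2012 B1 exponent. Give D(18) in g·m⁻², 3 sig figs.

copper: temperature factor f = +0.126·(-17.0) = -2.1420
  SO₂ term: 0.0053·138.0^0.26·exp(0.059·92-2.1420) = 0.5102
  Sd branch = 0.01025·Sd^0.27·e^(0.036·RH+0.049·T) = 0.6724 μm/a
  r_corr = 0.5102 + 0.6724 = 1.183 μm/a
Power-law: D(18) = r_corr · 18^0.667
  D(18) = 1.183 × 18^0.667 = 1.183 × 6.875 = 8.131 μm
  Mass loss = 8.131 μm × 8.96 g/cm³ = 72.85 g·m⁻²

D(18) = 72.8 g·m⁻²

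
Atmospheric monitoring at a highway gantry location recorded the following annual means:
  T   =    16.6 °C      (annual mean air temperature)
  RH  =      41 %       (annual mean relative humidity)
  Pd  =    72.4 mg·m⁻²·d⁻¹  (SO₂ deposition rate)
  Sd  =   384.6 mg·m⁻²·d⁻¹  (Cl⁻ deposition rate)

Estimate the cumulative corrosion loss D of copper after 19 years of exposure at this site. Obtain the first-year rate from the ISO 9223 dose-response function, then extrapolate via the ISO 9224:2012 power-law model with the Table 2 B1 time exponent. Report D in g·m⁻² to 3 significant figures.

D(19) = 39.1 g·m⁻²

copper: temperature factor f = -0.080·(6.6) = -0.5280
  Pd branch = 0.0053·Pd^0.26·e^(0.059·RH+f) = 0.1069 μm/a
  Cl⁻ term: 0.01025·384.6^0.27·exp(0.036·41+0.049·16.6) = 0.5046
  r_corr = 0.1069 + 0.5046 = 0.6115 μm/a
ISO 9224: D(t) = r_corr · t^b with b = 0.667 (copper, B1)
  D(19) = 0.6115 × 19^0.667 = 0.6115 × 7.127 = 4.359 μm
  Mass loss = 4.359 μm × 8.96 g/cm³ = 39.05 g·m⁻²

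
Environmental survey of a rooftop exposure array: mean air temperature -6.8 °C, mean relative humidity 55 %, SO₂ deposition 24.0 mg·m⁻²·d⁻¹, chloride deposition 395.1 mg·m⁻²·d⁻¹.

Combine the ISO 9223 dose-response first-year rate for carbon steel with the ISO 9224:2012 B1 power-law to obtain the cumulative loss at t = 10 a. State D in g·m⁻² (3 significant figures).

D(10) = 567 g·m⁻²

carbon steel: temperature factor f = +0.150·(-16.8) = -2.5200
  SO₂ term: 1.77·24.0^0.52·exp(0.02·55-2.5200) = 2.233
  Cl⁻ term: 0.102·395.1^0.62·exp(0.033·55+0.04·-6.8) = 19.44
  sum: 2.233 + 19.44 → r_corr = 21.67 μm/a
ISO 9224: D(t) = r_corr · t^b with b = 0.523 (carbon steel, B1)
  D(10) = 21.67 × 10^0.523 = 21.67 × 3.334 = 72.26 μm
  Mass loss = 72.26 μm × 7.85 g/cm³ = 567.3 g·m⁻²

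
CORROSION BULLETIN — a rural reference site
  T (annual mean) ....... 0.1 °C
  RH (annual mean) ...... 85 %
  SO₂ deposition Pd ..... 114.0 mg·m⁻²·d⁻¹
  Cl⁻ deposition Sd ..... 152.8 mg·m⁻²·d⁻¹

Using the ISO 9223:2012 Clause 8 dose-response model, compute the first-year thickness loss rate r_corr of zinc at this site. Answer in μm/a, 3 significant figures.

r_corr = 4.16 μm/a

zinc: temperature factor f = +0.038·(-9.9) = -0.3762
  Pd branch = 0.0129·Pd^0.44·e^(0.046·RH+f) = 3.551 μm/a
  Cl⁻ term: 0.0175·152.8^0.57·exp(0.008·85+0.085·0.1) = 0.6124
  r_corr = 3.551 + 0.6124 = 4.163 μm/a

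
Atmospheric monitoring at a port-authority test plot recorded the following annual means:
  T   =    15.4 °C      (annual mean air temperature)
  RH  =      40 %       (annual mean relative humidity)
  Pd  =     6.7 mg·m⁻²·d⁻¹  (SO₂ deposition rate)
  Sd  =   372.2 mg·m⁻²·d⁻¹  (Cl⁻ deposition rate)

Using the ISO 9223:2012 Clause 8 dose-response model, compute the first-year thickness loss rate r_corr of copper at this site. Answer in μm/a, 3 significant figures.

r_corr = 0.515 μm/a

copper: f(T) = -0.080·(T−10) [T>10 °C] = -0.4320
  sulphur-dioxide contribution → 0.05976 μm/a
  chloride contribution → 0.4549 μm/a
  ⇒ r_corr(copper) = 0.5147 μm/a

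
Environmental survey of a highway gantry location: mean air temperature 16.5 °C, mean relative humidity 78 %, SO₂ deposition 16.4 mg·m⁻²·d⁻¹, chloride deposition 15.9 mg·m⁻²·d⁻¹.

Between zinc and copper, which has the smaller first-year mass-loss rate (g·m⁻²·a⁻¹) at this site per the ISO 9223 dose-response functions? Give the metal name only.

zinc

zinc: f(T) = -0.071·(T−10) [T>10 °C] = -0.4615
  SO₂ term: 0.0129·16.4^0.44·exp(0.046·78-0.4615) = 1.007
  Cl⁻ term: 0.0175·15.9^0.57·exp(0.008·78+0.085·16.5) = 0.6426
  sum: 1.007 + 0.6426 → r_corr = 1.649 μm/a
  mass loss = 1.649 μm/a × 7.14 g/cm³ = 11.78 g·m⁻²·a⁻¹
copper: f(T) = -0.080·(T−10) [T>10 °C] = -0.5200
  SO₂ term: 0.0053·16.4^0.26·exp(0.059·78-0.5200) = 0.65
  Cl⁻ term: 0.01025·15.9^0.27·exp(0.036·78+0.049·16.5) = 0.8049
  r_corr = 0.65 + 0.8049 = 1.455 μm/a
  mass loss = 1.455 μm/a × 8.96 g/cm³ = 13.04 g·m⁻²·a⁻¹
Ordering by g·m⁻²·a⁻¹: copper (13) > zinc (11.8)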